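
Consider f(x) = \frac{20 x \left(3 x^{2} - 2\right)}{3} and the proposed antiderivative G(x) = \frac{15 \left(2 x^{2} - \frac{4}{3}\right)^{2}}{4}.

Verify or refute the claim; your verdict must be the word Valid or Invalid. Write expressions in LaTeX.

d/dx[G] = 60 x^{3} - 40 x
d/dx[G] - f(x) = 40 x^{3} - \frac{80 x}{3} != 0.

Invalid: d/dx[G] - f = 40 x^{3} - \frac{80 x}{3}, which is not 0.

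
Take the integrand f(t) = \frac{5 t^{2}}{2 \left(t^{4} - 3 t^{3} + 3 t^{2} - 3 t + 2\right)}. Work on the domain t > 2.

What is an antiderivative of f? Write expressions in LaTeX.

An antiderivative is F(t) = 2 \log{\left(t - 2 \right)} - \frac{5 \log{\left(t - 1 \right)}}{4} - \frac{3 \log{\left(t^{2} + 1 \right)}}{8} - \frac{\operatorname{atan}{\left(t \right)}}{4}.

The denominator factors as 2 \left(t - 2\right) \left(t - 1\right) \left(t^{2} + 1\right); partial fractions split f into directly integrable pieces: - \frac{3 t + 1}{4 \left(t^{2} + 1\right)} - \frac{5}{4 \left(t - 1\right)} + \frac{2}{t - 2}.
Check: d/dt[2 \log{\left(t - 2 \right)} - \frac{5 \log{\left(t - 1 \right)}}{4} - \frac{3 \log{\left(t^{2} + 1 \right)}}{8} - \frac{\operatorname{atan}{\left(t \right)}}{4}] = \frac{5 t^{2}}{2 t^{4} - 6 t^{3} + 6 t^{2} - 6 t + 4}, which equals f(t).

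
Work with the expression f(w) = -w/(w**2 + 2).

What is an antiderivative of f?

An antiderivative is F(w) = -log(w**2 + 2)/2.

The substitution u = w**2 + 2 works: f is exactly (dF/du)*(du/dw) for that inner function.
Check: d/dw[-log(w**2 + 2)/2] = -w/(w**2 + 2) = f(w).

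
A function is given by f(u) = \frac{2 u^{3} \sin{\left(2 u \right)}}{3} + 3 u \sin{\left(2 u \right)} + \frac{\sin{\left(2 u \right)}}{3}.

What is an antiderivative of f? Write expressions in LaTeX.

An antiderivative is F(u) = - \frac{2 u^{3} \cos{\left(2 u \right)} - 3 u^{2} \sin{\left(2 u \right)} + 6 u \cos{\left(2 u \right)} - 3 \sin{\left(2 u \right)} + \cos{\left(2 u \right)}}{6}.

Integrate term by term and add the pieces.
Check: d/du[- \frac{2 u^{3} \cos{\left(2 u \right)} - 3 u^{2} \sin{\left(2 u \right)} + 6 u \cos{\left(2 u \right)} - 3 \sin{\left(2 u \right)} + \cos{\left(2 u \right)}}{6}] = \frac{2 u^{3} \sin{\left(2 u \right)}}{3} + 3 u \sin{\left(2 u \right)} + \frac{\sin{\left(2 u \right)}}{3} = f(u).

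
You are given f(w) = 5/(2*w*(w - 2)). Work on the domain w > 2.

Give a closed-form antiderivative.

The denominator factors as 2*w*(w - 2); partial fractions split f into directly integrable pieces: 5/(4*(w - 2)) - 5/(4*w).
Check: d/dw[5*(-log(w) + log(w - 2))/4] = 5/(2*w**2 - 4*w), which equals f(w).

An antiderivative is F(w) = 5*(-log(w) + log(w - 2))/4.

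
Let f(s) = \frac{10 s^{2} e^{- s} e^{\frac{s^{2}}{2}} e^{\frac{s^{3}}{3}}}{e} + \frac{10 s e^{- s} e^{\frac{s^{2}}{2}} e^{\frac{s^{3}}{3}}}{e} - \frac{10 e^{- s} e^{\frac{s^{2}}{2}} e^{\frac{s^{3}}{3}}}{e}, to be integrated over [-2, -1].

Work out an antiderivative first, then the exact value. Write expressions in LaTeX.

Recognize the product-rule pattern: f = u'v + uv' with u = 10 e^{- s}, v = e^{\frac{s^{3}}{3} + \frac{s^{2}}{2} - 1}, so integration by parts undoes it.
F(s) = 10 e^{- s} e^{\frac{s^{3}}{3} + \frac{s^{2}}{2} - 1} is an antiderivative of f.
Check: d/ds[10 e^{- s} e^{\frac{s^{3}}{3} + \frac{s^{2}}{2} - 1}] = \left(\frac{10 s^{2} e^{\frac{s^{2}}{2}} e^{\frac{s^{3}}{3}}}{e} + \frac{10 s e^{\frac{s^{2}}{2}} e^{\frac{s^{3}}{3}}}{e} - \frac{10 e^{\frac{s^{2}}{2}} e^{\frac{s^{3}}{3}}}{e}\right) e^{- s}, which equals f(s).
F(-1) = 10 e^{\frac{1}{6}}; F(-2) = 10 e^{\frac{1}{3}}.
Integral = F(-1) - F(-2) = - 10 e^{\frac{1}{3}} + 10 e^{\frac{1}{6}}.

Antiderivative: F(s) = 10 e^{- s} e^{\frac{s^{3}}{3} + \frac{s^{2}}{2} - 1}; value = - 10 e^{\frac{1}{3}} + 10 e^{\frac{1}{6}}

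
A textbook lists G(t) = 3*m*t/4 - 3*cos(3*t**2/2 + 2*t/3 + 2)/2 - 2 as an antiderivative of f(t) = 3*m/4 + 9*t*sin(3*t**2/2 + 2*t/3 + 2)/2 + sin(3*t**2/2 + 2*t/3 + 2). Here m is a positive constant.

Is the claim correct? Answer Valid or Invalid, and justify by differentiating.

d/dt[G] = 3*m/4 + 9*t*sin(3*t**2/2 + 2*t/3 + 2)/2 + sin(3*t**2/2 + 2*t/3 + 2)
This equals f(t) exactly, so the claim holds.

Valid - differentiating G returns exactly f.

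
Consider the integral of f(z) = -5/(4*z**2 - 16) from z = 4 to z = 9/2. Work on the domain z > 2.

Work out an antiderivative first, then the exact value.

The denominator factors as 4*(z - 2)*(z + 2); partial fractions split f into directly integrable pieces: 5/(16*(z + 2)) - 5/(16*(z - 2)).
F(z) = -5*log(z - 2)/16 + 5*log(z + 2)/16 is an antiderivative of f.
Check: d/dz[-5*log(z - 2)/16 + 5*log(z + 2)/16] = -5/(4*z**2 - 16) = f(z).
F(9/2) = -5*log(5/2)/16 + 5*log(13/2)/16; F(4) = -5*log(2)/16 + 5*log(6)/16.
Integral = F(9/2) - F(4) = -5*log(6)/16 - 5*log(5/2)/16 + 5*log(2)/16 + 5*log(13/2)/16.

Antiderivative: F(z) = -5*log(z - 2)/16 + 5*log(z + 2)/16; value = -5*log(6)/16 - 5*log(5/2)/16 + 5*log(2)/16 + 5*log(13/2)/16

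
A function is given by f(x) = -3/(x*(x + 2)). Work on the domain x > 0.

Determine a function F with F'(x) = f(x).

An antiderivative is F(x) = -3*log(x)/2 + 3*log(x + 2)/2.

Factor the denominator (x*(x + 2)) and decompose: f = 3/(2*(x + 2)) - 3/(2*x); each piece integrates to a log, atan, or power term.
Check: d/dx[-3*log(x)/2 + 3*log(x + 2)/2] = -3/(x**2 + 2*x), which equals f(x).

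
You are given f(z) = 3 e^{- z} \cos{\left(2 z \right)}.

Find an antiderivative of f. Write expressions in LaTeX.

An antiderivative is F(z) = \frac{6 e^{- z} \sin{\left(2 z \right)}}{5} - \frac{3 e^{- z} \cos{\left(2 z \right)}}{5}.

An antiderivative F(z) passes only if d/dz[F] lands on f(z) exactly.
Check: d/dz[\frac{6 e^{- z} \sin{\left(2 z \right)}}{5} - \frac{3 e^{- z} \cos{\left(2 z \right)}}{5}] = 3 e^{- z} \cos{\left(2 z \right)} = f(z).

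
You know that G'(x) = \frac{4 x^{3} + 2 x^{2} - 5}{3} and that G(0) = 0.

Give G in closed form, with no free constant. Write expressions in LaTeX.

Since d/dx undoes antidifferentiation here, G(x) must give back the stated G'(x).
A general antiderivative is \frac{x^{4}}{3} + \frac{2 x^{3}}{9} - \frac{5 x}{3} + C.
The condition gives C = 0 - (0) = 0.
So G(x) = \frac{x \left(3 x^{3} + 2 x^{2} - 15\right)}{9}.
Check: d/dx[\frac{x \left(3 x^{3} + 2 x^{2} - 15\right)}{9}] = \frac{4 x^{3}}{3} + \frac{2 x^{2}}{3} - \frac{5}{3}, which equals G'(x).

G(x) = \frac{x \left(3 x^{3} + 2 x^{2} - 15\right)}{9}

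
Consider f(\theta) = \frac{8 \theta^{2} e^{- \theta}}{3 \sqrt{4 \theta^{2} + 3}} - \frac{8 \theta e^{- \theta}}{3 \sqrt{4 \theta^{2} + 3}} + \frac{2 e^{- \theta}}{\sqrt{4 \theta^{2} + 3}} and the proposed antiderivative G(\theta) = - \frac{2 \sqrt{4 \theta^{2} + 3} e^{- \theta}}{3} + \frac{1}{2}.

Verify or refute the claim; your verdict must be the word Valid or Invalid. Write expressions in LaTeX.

Valid - the claim checks out under differentiation.

d/d\theta[G] = \frac{\left(8 \theta^{2} - 8 \theta + 6\right) e^{- \theta}}{3 \sqrt{4 \theta^{2} + 3}}
This equals f(\theta) exactly, so the claim holds.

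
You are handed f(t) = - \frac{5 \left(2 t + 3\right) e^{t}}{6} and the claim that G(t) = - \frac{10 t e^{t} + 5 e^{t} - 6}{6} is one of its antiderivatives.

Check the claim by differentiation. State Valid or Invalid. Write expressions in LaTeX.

d/dt[G] = - \frac{5 t e^{t}}{3} - \frac{5 e^{t}}{2}
This equals f(t) exactly, so the claim holds.

Valid: G'(t) = f(t).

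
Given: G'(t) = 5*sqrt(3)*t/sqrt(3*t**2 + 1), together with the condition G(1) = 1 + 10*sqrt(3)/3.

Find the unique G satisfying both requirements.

The substitution u = 4*t**2 + 4/3 works: G'(t) is exactly (dG/du)*(du/dt) for that inner function.
A general antiderivative is 5*sqrt(4*t**2 + 4/3)/2 + C.
The condition gives C = 1 + 10*sqrt(3)/3 - (10*sqrt(3)/3) = 1.
So G(t) = (5*sqrt(3)*sqrt(3*t**2 + 1) + 3)/3.
Check: d/dt[(5*sqrt(3)*sqrt(3*t**2 + 1) + 3)/3] = 5*sqrt(3)*t/sqrt(3*t**2 + 1) = G'(t).

G(t) = (5*sqrt(3)*sqrt(3*t**2 + 1) + 3)/3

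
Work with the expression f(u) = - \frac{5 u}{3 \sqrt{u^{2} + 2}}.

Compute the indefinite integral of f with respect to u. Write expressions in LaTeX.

The substitution w = u^{2} + 2 works: f is exactly (dF/dw)*(dw/du) for that inner function.
Check: d/du[- \frac{5 \sqrt{u^{2} + 2}}{3}] = - \frac{5 u}{3 \sqrt{u^{2} + 2}} = f(u).

F(u) = - \frac{5 \sqrt{u^{2} + 2}}{3} + C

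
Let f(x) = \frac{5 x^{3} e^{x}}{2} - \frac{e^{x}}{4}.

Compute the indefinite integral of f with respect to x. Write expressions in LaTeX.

f has the shape u'v + uv' for u = \frac{5 x^{3}}{2} - \frac{15 x^{2}}{2} + 15 x - \frac{61}{4} and v = e^{x} — it is the derivative of the product u*v.
Check: d/dx[\frac{5 x^{3} e^{x}}{2} - \frac{15 x^{2} e^{x}}{2} + 15 x e^{x} - \frac{61 e^{x}}{4}] = \frac{5 x^{3} e^{x}}{2} - \frac{e^{x}}{4} = f(x).

F(x) = \frac{5 x^{3} e^{x}}{2} - \frac{15 x^{2} e^{x}}{2} + 15 x e^{x} - \frac{61 e^{x}}{4} + C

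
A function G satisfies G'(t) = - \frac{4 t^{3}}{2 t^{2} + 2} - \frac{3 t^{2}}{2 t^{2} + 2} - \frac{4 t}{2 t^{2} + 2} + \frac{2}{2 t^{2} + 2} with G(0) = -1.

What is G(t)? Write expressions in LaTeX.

Integrate term by term and add the pieces.
A general antiderivative is - t^{2} - \frac{3 t}{2} + \frac{5 \operatorname{atan}{\left(t \right)}}{2} + C.
The condition gives C = -1 - (0) = -1.
So G(t) = - t^{2} - \frac{3 t}{2} + \frac{5 \operatorname{atan}{\left(t \right)}}{2} - 1.
Check: d/dt[- t^{2} - \frac{3 t}{2} + \frac{5 \operatorname{atan}{\left(t \right)}}{2} - 1] = \frac{- 4 t^{3} - 3 t^{2} - 4 t + 2}{2 t^{2} + 2}, which equals G'(t).

G(t) = - t^{2} - \frac{3 t}{2} + \frac{5 \operatorname{atan}{\left(t \right)}}{2} - 1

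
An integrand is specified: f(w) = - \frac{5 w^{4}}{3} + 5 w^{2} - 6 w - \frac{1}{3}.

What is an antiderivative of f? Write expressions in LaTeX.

An antiderivative is F(w) = - \frac{w^{5}}{3} + \frac{5 w^{3}}{3} - 3 w^{2} - \frac{w}{3}.

The integrand splits into summands that can be handled one at a time.
Check: d/dw[- \frac{w^{5}}{3} + \frac{5 w^{3}}{3} - 3 w^{2} - \frac{w}{3}] = - \frac{5 w^{4}}{3} + 5 w^{2} - 6 w - \frac{1}{3} = f(w).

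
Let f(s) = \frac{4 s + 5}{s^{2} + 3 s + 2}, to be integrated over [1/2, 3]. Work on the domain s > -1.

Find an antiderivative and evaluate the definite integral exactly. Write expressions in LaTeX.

The denominator factors as \left(s + 1\right) \left(s + 2\right); partial fractions split f into directly integrable pieces: \frac{3}{s + 2} + \frac{1}{s + 1}.
F(s) = \log{\left(s + 1 \right)} + 3 \log{\left(s + 2 \right)} is an antiderivative of f.
Check: d/ds[\log{\left(s + 1 \right)} + 3 \log{\left(s + 2 \right)}] = \frac{4 s + 5}{s^{2} + 3 s + 2} = f(s).
F(3) = \log{\left(4 \right)} + 3 \log{\left(5 \right)}; F(1/2) = \log{\left(\frac{3}{2} \right)} + 3 \log{\left(\frac{5}{2} \right)}.
Integral = F(3) - F(1/2) = - 3 \log{\left(\frac{5}{2} \right)} - \log{\left(\frac{3}{2} \right)} + \log{\left(4 \right)} + 3 \log{\left(5 \right)}.

Antiderivative: F(s) = \log{\left(s + 1 \right)} + 3 \log{\left(s + 2 \right)}; value = - 3 \log{\left(\frac{5}{2} \right)} - \log{\left(\frac{3}{2} \right)} + \log{\left(4 \right)} + 3 \log{\left(5 \right)}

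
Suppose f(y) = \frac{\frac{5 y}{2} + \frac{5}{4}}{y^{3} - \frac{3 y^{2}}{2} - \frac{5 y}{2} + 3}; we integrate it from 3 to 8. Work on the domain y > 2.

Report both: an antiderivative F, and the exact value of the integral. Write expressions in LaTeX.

Factor the denominator (2 \left(y - 2\right) \left(y - 1\right) \left(2 y + 3\right)) and decompose: f = - \frac{4}{7 \left(2 y + 3\right)} - \frac{3}{2 \left(y - 1\right)} + \frac{25}{14 \left(y - 2\right)}; each piece integrates to a log, atan, or power term.
F(y) = \frac{25 \log{\left(y - 2 \right)}}{14} - \frac{3 \log{\left(y - 1 \right)}}{2} - \frac{2 \log{\left(y + \frac{3}{2} \right)}}{7} is an antiderivative of f.
Check: d/dy[\frac{25 \log{\left(y - 2 \right)}}{14} - \frac{3 \log{\left(y - 1 \right)}}{2} - \frac{2 \log{\left(y + \frac{3}{2} \right)}}{7}] = \frac{10 y + 5}{4 y^{3} - 6 y^{2} - 10 y + 12}, which equals f(y).
F(8) = - \frac{3 \log{\left(7 \right)}}{2} - \frac{2 \log{\left(\frac{19}{2} \right)}}{7} + \frac{25 \log{\left(6 \right)}}{14}; F(3) = - \frac{3 \log{\left(2 \right)}}{2} - \frac{2 \log{\left(\frac{9}{2} \right)}}{7}.
Integral = F(8) - F(3) = - \frac{3 \log{\left(7 \right)}}{2} - \frac{2 \log{\left(\frac{19}{2} \right)}}{7} + \frac{2 \log{\left(\frac{9}{2} \right)}}{7} + \frac{3 \log{\left(2 \right)}}{2} + \frac{25 \log{\left(6 \right)}}{14}.

Antiderivative: F(y) = \frac{25 \log{\left(y - 2 \right)}}{14} - \frac{3 \log{\left(y - 1 \right)}}{2} - \frac{2 \log{\left(y + \frac{3}{2} \right)}}{7}; value = - \frac{3 \log{\left(7 \right)}}{2} - \frac{2 \log{\left(\frac{19}{2} \right)}}{7} + \frac{2 \log{\left(\frac{9}{2} \right)}}{7} + \frac{3 \log{\left(2 \right)}}{2} + \frac{25 \log{\left(6 \right)}}{14}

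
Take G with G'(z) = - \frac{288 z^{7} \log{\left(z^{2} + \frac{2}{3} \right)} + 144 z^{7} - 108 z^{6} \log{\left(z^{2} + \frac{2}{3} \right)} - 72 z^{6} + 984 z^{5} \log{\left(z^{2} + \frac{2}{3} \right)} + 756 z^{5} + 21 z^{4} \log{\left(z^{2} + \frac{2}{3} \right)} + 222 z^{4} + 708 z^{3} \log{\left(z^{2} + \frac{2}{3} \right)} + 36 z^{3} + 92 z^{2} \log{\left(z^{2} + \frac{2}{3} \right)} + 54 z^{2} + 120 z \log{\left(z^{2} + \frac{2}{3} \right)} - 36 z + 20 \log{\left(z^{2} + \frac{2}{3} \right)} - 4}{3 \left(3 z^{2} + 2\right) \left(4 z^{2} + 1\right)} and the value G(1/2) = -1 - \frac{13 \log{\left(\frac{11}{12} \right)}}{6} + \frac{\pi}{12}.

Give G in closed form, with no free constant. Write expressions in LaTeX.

G(z) = - 2 z^{4} \log{\left(z^{2} + \frac{2}{3} \right)} + z^{3} \log{\left(z^{2} + \frac{2}{3} \right)} - 10 z^{2} \log{\left(z^{2} + \frac{2}{3} \right)} - \frac{10 z \log{\left(z^{2} + \frac{2}{3} \right)}}{3} + 2 \log{\left(z^{2} + \frac{2}{3} \right)} + \frac{\operatorname{atan}{\left(2 z \right)}}{3} - 1

Whatever form G(z) takes, its d/dz must return the stated G'(z).
A general antiderivative is - 2 \left(z^{4} - \frac{z^{3}}{2} + 5 z^{2} + \frac{5 z}{3} - 1\right) \log{\left(z^{2} + \frac{2}{3} \right)} + \frac{\operatorname{atan}{\left(2 z \right)}}{3} + C.
The condition gives C = -1 - \frac{13 \log{\left(\frac{11}{12} \right)}}{6} + \frac{\pi}{12} - (- \frac{13 \log{\left(\frac{11}{12} \right)}}{6} + \frac{\pi}{12}) = -1.
So G(z) = - 2 z^{4} \log{\left(z^{2} + \frac{2}{3} \right)} + z^{3} \log{\left(z^{2} + \frac{2}{3} \right)} - 10 z^{2} \log{\left(z^{2} + \frac{2}{3} \right)} - \frac{10 z \log{\left(z^{2} + \frac{2}{3} \right)}}{3} + 2 \log{\left(z^{2} + \frac{2}{3} \right)} + \frac{\operatorname{atan}{\left(2 z \right)}}{3} - 1.
Check: d/dz[- 2 z^{4} \log{\left(z^{2} + \frac{2}{3} \right)} + z^{3} \log{\left(z^{2} + \frac{2}{3} \right)} - 10 z^{2} \log{\left(z^{2} + \frac{2}{3} \right)} - \frac{10 z \log{\left(z^{2} + \frac{2}{3} \right)}}{3} + 2 \log{\left(z^{2} + \frac{2}{3} \right)} + \frac{\operatorname{atan}{\left(2 z \right)}}{3} - 1] = \frac{- 288 z^{7} \log{\left(z^{2} + \frac{2}{3} \right)} - 144 z^{7} + 108 z^{6} \log{\left(z^{2} + \frac{2}{3} \right)} + 72 z^{6} - 984 z^{5} \log{\left(z^{2} + \frac{2}{3} \right)} - 756 z^{5} - 21 z^{4} \log{\left(z^{2} + \frac{2}{3} \right)} - 222 z^{4} - 708 z^{3} \log{\left(z^{2} + \frac{2}{3} \right)} - 36 z^{3} - 92 z^{2} \log{\left(z^{2} + \frac{2}{3} \right)} - 54 z^{2} - 120 z \log{\left(z^{2} + \frac{2}{3} \right)} + 36 z - 20 \log{\left(z^{2} + \frac{2}{3} \right)} + 4}{36 z^{4} + 33 z^{2} + 6}, which equals G'(z).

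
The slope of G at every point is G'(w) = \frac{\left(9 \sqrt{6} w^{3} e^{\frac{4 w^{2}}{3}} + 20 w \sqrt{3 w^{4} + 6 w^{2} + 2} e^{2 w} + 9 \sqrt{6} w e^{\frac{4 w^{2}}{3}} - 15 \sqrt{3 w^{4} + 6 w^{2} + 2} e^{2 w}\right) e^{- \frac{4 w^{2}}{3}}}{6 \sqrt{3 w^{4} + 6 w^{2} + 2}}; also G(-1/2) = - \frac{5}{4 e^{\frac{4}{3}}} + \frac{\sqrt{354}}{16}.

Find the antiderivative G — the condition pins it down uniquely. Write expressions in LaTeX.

G(w) = \frac{3 \sqrt{\frac{w^{4}}{2} + w^{2} + \frac{1}{3}}}{2} - \frac{5 e^{- \frac{4 w^{2}}{3} + 2 w}}{4}

A first test for any G(w): its w-derivative must equal the given G'(w).
A general antiderivative is \frac{3 \sqrt{\frac{w^{4}}{2} + w^{2} + \frac{1}{3}}}{2} - \frac{5 e^{- \frac{4 w^{2}}{3} + 2 w}}{4} + C.
The condition gives C = - \frac{5}{4 e^{\frac{4}{3}}} + \frac{\sqrt{354}}{16} - (- \frac{5}{4 e^{\frac{4}{3}}} + \frac{\sqrt{354}}{16}) = 0.
So G(w) = \frac{3 \sqrt{\frac{w^{4}}{2} + w^{2} + \frac{1}{3}}}{2} - \frac{5 e^{- \frac{4 w^{2}}{3} + 2 w}}{4}.
Check: d/dw[\frac{3 \sqrt{\frac{w^{4}}{2} + w^{2} + \frac{1}{3}}}{2} - \frac{5 e^{- \frac{4 w^{2}}{3} + 2 w}}{4}] = \frac{9 \sqrt{6} w^{3} + 20 w \sqrt{3 w^{4} + 6 w^{2} + 2} e^{2 w} e^{- \frac{4 w^{2}}{3}} + 9 \sqrt{6} w - 15 \sqrt{3 w^{4} + 6 w^{2} + 2} e^{2 w} e^{- \frac{4 w^{2}}{3}}}{6 \sqrt{3 w^{4} + 6 w^{2} + 2}}, which equals G'(w).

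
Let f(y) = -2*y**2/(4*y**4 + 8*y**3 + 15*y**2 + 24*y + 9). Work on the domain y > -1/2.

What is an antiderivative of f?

An antiderivative is F(y) = -log(y + 1/2)/26 + 3*log(y + 3/2)/14 - 8*log(y**2 + 3)/91 - 6*sqrt(3)*atan(sqrt(3)*y/3)/91.

The denominator factors as (2*y + 1)*(2*y + 3)*(y**2 + 3); partial fractions split f into directly integrable pieces: -2*(8*y + 9)/(91*(y**2 + 3)) + 3/(7*(2*y + 3)) - 1/(13*(2*y + 1)).
Check: d/dy[-log(y + 1/2)/26 + 3*log(y + 3/2)/14 - 8*log(y**2 + 3)/91 - 6*sqrt(3)*atan(sqrt(3)*y/3)/91] = -2*y**2/(4*y**4 + 8*y**3 + 15*y**2 + 24*y + 9) = f(y).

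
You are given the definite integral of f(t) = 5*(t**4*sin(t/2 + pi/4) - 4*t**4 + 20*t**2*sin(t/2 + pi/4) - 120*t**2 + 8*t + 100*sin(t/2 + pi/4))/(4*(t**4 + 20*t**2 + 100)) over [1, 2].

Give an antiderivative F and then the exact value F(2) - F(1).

A first test for any F(t): its t-derivative must equal f(t) identically.
F(t) = -5*t**3/(t**2 + 10) + t**2/(2*t**2 + 20) - 5*cos(t/2 + pi/4)/2 is an antiderivative of f.
Check: d/dt[-5*t**3/(t**2 + 10) + t**2/(2*t**2 + 20) - 5*cos(t/2 + pi/4)/2] = (5*t**4*sin(t/2 + pi/4) - 20*t**4 + 100*t**2*sin(t/2 + pi/4) - 600*t**2 + 40*t + 500*sin(t/2 + pi/4))/(4*t**4 + 80*t**2 + 400), which equals f(t).
F(2) = -19/7 - 5*cos(pi/4 + 1)/2; F(1) = -5*cos(1/2 + pi/4)/2 - 9/22.
Integral = F(2) - F(1) = -355/154 - 5*cos(pi/4 + 1)/2 + 5*cos(1/2 + pi/4)/2.

Antiderivative: F(t) = -5*t**3/(t**2 + 10) + t**2/(2*t**2 + 20) - 5*cos(t/2 + pi/4)/2; value = -355/154 - 5*cos(pi/4 + 1)/2 + 5*cos(1/2 + pi/4)/2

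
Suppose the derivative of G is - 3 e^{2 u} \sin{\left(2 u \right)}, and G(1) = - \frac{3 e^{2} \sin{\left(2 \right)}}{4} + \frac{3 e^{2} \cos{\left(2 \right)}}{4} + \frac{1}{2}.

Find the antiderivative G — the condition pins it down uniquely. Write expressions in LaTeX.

G(u) = \frac{- 3 e^{2 u} \sin{\left(2 u \right)} + 3 e^{2 u} \cos{\left(2 u \right)} + 2}{4}

Since d/du undoes antidifferentiation here, G(u) must give back the stated G'(u).
A general antiderivative is - \frac{3 e^{2 u} \sin{\left(2 u \right)}}{4} + \frac{3 e^{2 u} \cos{\left(2 u \right)}}{4} + C.
The condition gives C = - \frac{3 e^{2} \sin{\left(2 \right)}}{4} + \frac{3 e^{2} \cos{\left(2 \right)}}{4} + \frac{1}{2} - (- \frac{3 e^{2} \sin{\left(2 \right)}}{4} + \frac{3 e^{2} \cos{\left(2 \right)}}{4}) = \frac{1}{2}.
So G(u) = \frac{- 3 e^{2 u} \sin{\left(2 u \right)} + 3 e^{2 u} \cos{\left(2 u \right)} + 2}{4}.
Check: d/du[\frac{- 3 e^{2 u} \sin{\left(2 u \right)} + 3 e^{2 u} \cos{\left(2 u \right)} + 2}{4}] = - 3 e^{2 u} \sin{\left(2 u \right)} = G'(u).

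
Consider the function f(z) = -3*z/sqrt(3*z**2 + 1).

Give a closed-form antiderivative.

An antiderivative is F(z) = -sqrt(3*z**2 + 1).

f matches the chain-rule pattern g'(h)*h' with inner function h(z) = 3*z**2 + 1; substituting u = h(z) collapses the integral.
Check: d/dz[-sqrt(3*z**2 + 1)] = -3*z/sqrt(3*z**2 + 1) = f(z).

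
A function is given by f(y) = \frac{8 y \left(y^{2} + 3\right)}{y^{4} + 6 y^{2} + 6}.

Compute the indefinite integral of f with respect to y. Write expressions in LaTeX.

F(y) = 2 \log{\left(\frac{y^{4}}{3} + 2 y^{2} + 2 \right)} + C

The substitution u = \frac{y^{4}}{3} + 2 y^{2} + 2 works: f is exactly (dF/du)*(du/dy) for that inner function.
Check: d/dy[2 \log{\left(\frac{y^{4}}{3} + 2 y^{2} + 2 \right)}] = \frac{8 y^{3} + 24 y}{y^{4} + 6 y^{2} + 6}, which equals f(y).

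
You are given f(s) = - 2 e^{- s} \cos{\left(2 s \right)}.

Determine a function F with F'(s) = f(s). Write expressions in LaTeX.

Check any antiderivative F(s) by computing F'(s) and comparing it with f(s).
Check: d/ds[- \frac{4 e^{- s} \sin{\left(2 s \right)}}{5} + \frac{2 e^{- s} \cos{\left(2 s \right)}}{5}] = - 2 e^{- s} \cos{\left(2 s \right)} = f(s).

An antiderivative is F(s) = - \frac{4 e^{- s} \sin{\left(2 s \right)}}{5} + \frac{2 e^{- s} \cos{\left(2 s \right)}}{5}.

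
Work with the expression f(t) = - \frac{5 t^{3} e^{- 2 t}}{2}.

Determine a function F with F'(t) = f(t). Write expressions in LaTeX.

An antiderivative is F(t) = \frac{5 t^{3} e^{- 2 t}}{4} + \frac{15 t^{2} e^{- 2 t}}{8} + \frac{15 t e^{- 2 t}}{8} + \frac{15 e^{- 2 t}}{16}.

f has the shape u'v + uv' for u = \frac{5 t^{3}}{4} + \frac{15 t^{2}}{8} + \frac{15 t}{8} + \frac{15}{16} and v = e^{- 2 t} — it is the derivative of the product u*v.
Check: d/dt[\frac{5 t^{3} e^{- 2 t}}{4} + \frac{15 t^{2} e^{- 2 t}}{8} + \frac{15 t e^{- 2 t}}{8} + \frac{15 e^{- 2 t}}{16}] = - \frac{5 t^{3} e^{- 2 t}}{2} = f(t).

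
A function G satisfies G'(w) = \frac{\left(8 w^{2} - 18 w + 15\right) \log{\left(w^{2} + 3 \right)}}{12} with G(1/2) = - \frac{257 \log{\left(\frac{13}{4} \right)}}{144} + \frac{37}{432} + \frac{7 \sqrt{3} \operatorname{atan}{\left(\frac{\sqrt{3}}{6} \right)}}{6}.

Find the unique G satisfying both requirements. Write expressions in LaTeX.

A first test for any G(w): its w-derivative must equal the given G'(w).
A general antiderivative is - \frac{4 w^{3}}{27} + \frac{3 w^{2}}{4} - \frac{7 w}{6} + \left(\frac{2 w^{3}}{9} - \frac{3 w^{2}}{4} + \frac{5 w}{4}\right) \log{\left(w^{2} + 3 \right)} - \frac{9 \log{\left(w^{2} + 3 \right)}}{4} + \frac{7 \sqrt{3} \operatorname{atan}{\left(\frac{\sqrt{3} w}{3} \right)}}{6} + C.
The condition gives C = - \frac{257 \log{\left(\frac{13}{4} \right)}}{144} + \frac{37}{432} + \frac{7 \sqrt{3} \operatorname{atan}{\left(\frac{\sqrt{3}}{6} \right)}}{6} - (- \frac{257 \log{\left(\frac{13}{4} \right)}}{144} - \frac{179}{432} + \frac{7 \sqrt{3} \operatorname{atan}{\left(\frac{\sqrt{3}}{6} \right)}}{6}) = \frac{1}{2}.
So G(w) = - \frac{4 w^{3}}{27} + \frac{3 w^{2}}{4} - \frac{7 w}{6} + \left(\frac{2 w^{3}}{9} - \frac{3 w^{2}}{4} + \frac{5 w}{4}\right) \log{\left(w^{2} + 3 \right)} - \frac{9 \log{\left(w^{2} + 3 \right)}}{4} + \frac{7 \sqrt{3} \operatorname{atan}{\left(\frac{\sqrt{3} w}{3} \right)}}{6} + \frac{1}{2}.
Check: d/dw[- \frac{4 w^{3}}{27} + \frac{3 w^{2}}{4} - \frac{7 w}{6} + \left(\frac{2 w^{3}}{9} - \frac{3 w^{2}}{4} + \frac{5 w}{4}\right) \log{\left(w^{2} + 3 \right)} - \frac{9 \log{\left(w^{2} + 3 \right)}}{4} + \frac{7 \sqrt{3} \operatorname{atan}{\left(\frac{\sqrt{3} w}{3} \right)}}{6} + \frac{1}{2}] = \frac{2 w^{2} \log{\left(w^{2} + 3 \right)}}{3} - \frac{3 w \log{\left(w^{2} + 3 \right)}}{2} + \frac{5 \log{\left(w^{2} + 3 \right)}}{4}, which equals G'(w).

G(w) = - \frac{4 w^{3}}{27} + \frac{3 w^{2}}{4} - \frac{7 w}{6} + \left(\frac{2 w^{3}}{9} - \frac{3 w^{2}}{4} + \frac{5 w}{4}\right) \log{\left(w^{2} + 3 \right)} - \frac{9 \log{\left(w^{2} + 3 \right)}}{4} + \frac{7 \sqrt{3} \operatorname{atan}{\left(\frac{\sqrt{3} w}{3} \right)}}{6} + \frac{1}{2}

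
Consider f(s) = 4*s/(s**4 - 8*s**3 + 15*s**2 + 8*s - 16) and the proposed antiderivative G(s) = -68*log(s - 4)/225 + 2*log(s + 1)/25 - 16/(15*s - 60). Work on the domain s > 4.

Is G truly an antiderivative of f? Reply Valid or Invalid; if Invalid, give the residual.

Invalid: d/ds[G] - f = -2/(9*s - 9), which is not 0.

d/ds[G] = (-2*s**2 + 12*s + 32)/(9*s**3 - 63*s**2 + 72*s + 144)
d/ds[G] - f(s) = -2/(9*s - 9) != 0.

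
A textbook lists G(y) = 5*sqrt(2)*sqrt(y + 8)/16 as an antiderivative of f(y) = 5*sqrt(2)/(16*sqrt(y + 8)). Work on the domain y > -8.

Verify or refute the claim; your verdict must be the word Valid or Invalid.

d/dy[G] = 5*sqrt(2)/(32*sqrt(y + 8))
d/dy[G] - f(y) = -5*sqrt(2)/(32*sqrt(y + 8)) != 0.

Invalid: d/dy[G] - f = -5*sqrt(2)/(32*sqrt(y + 8)), which is not 0.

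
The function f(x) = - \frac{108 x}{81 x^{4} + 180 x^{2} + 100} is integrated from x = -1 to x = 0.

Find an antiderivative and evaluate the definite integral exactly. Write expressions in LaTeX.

Antiderivative: F(x) = \frac{6}{9 x^{2} + 10}; value = \frac{27}{95}

f matches the chain-rule pattern g'(h)*h' with inner function h(x) = \frac{3 x^{2}}{2} + \frac{5}{3}; substituting u = h(x) collapses the integral.
F(x) = \frac{6}{9 x^{2} + 10} is an antiderivative of f.
Check: d/dx[\frac{6}{9 x^{2} + 10}] = - \frac{108 x}{81 x^{4} + 180 x^{2} + 100} = f(x).
F(0) = \frac{3}{5}; F(-1) = \frac{6}{19}.
Integral = F(0) - F(-1) = \frac{27}{95}.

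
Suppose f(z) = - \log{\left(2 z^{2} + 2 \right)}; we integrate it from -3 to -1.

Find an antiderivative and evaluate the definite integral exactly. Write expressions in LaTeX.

Whatever form F(z) takes, F'(z) = f(z) is non-negotiable.
F(z) = - z \log{\left(2 z^{2} + 2 \right)} + 2 z - 2 \operatorname{atan}{\left(z \right)} is an antiderivative of f.
Check: d/dz[- z \log{\left(2 z^{2} + 2 \right)} + 2 z - 2 \operatorname{atan}{\left(z \right)}] = - \log{\left(z^{2} + 1 \right)} - \log{\left(2 \right)}, which equals f(z).
F(-1) = -2 + \log{\left(4 \right)} + \frac{\pi}{2}; F(-3) = -6 + 2 \operatorname{atan}{\left(3 \right)} + 3 \log{\left(20 \right)}.
Integral = F(-1) - F(-3) = - 3 \log{\left(20 \right)} - 2 \operatorname{atan}{\left(3 \right)} + \log{\left(4 \right)} + \frac{\pi}{2} + 4.

Antiderivative: F(z) = - z \log{\left(2 z^{2} + 2 \right)} + 2 z - 2 \operatorname{atan}{\left(z \right)}; value = - 3 \log{\left(20 \right)} - 2 \operatorname{atan}{\left(3 \right)} + \log{\left(4 \right)} + \frac{\pi}{2} + 4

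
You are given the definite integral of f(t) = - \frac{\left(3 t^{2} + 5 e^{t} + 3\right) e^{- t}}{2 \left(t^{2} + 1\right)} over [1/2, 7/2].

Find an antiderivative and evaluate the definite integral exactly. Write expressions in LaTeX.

Recover f(t) by differentiating a candidate F(t); any mismatch rules it out.
F(t) = \frac{\left(- 5 e^{t} \operatorname{atan}{\left(t \right)} + 3\right) e^{- t}}{2} is an antiderivative of f.
Check: d/dt[\frac{\left(- 5 e^{t} \operatorname{atan}{\left(t \right)} + 3\right) e^{- t}}{2}] = \frac{- 3 t^{2} - 5 e^{t} - 3}{2 t^{2} e^{t} + 2 e^{t}}, which equals f(t).
F(7/2) = - \frac{5 \operatorname{atan}{\left(\frac{7}{2} \right)}}{2} + \frac{3}{2 e^{\frac{7}{2}}}; F(1/2) = - \frac{5 \operatorname{atan}{\left(\frac{1}{2} \right)}}{2} + \frac{3}{2 e^{\frac{1}{2}}}.
Integral = F(7/2) - F(1/2) = - \frac{5 \operatorname{atan}{\left(\frac{7}{2} \right)}}{2} - \frac{3}{2 e^{\frac{1}{2}}} + \frac{3}{2 e^{\frac{7}{2}}} + \frac{5 \operatorname{atan}{\left(\frac{1}{2} \right)}}{2}.

Antiderivative: F(t) = \frac{\left(- 5 e^{t} \operatorname{atan}{\left(t \right)} + 3\right) e^{- t}}{2}; value = - \frac{5 \operatorname{atan}{\left(\frac{7}{2} \right)}}{2} - \frac{3}{2 e^{\frac{1}{2}}} + \frac{3}{2 e^{\frac{7}{2}}} + \frac{5 \operatorname{atan}{\left(\frac{1}{2} \right)}}{2}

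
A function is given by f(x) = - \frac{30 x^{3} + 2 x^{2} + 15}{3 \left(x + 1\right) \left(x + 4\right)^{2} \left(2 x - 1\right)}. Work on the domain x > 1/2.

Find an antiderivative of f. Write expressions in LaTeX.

An antiderivative is F(x) = - \frac{77 \log{\left(x - \frac{1}{2} \right)}}{729} - \frac{13 \log{\left(x + 1 \right)}}{81} - \frac{3451 \log{\left(x + 4 \right)}}{729} - \frac{1873}{81 x + 324}.

Factor the denominator (3 \left(x + 1\right) \left(x + 4\right)^{2} \left(2 x - 1\right)) and decompose: f = - \frac{154}{729 \left(2 x - 1\right)} - \frac{3451}{729 \left(x + 4\right)} + \frac{1873}{81 \left(x + 4\right)^{2}} - \frac{13}{81 \left(x + 1\right)}; each piece integrates to a log, atan, or power term.
Check: d/dx[- \frac{77 \log{\left(x - \frac{1}{2} \right)}}{729} - \frac{13 \log{\left(x + 1 \right)}}{81} - \frac{3451 \log{\left(x + 4 \right)}}{729} - \frac{1873}{81 x + 324}] = \frac{- 30 x^{3} - 2 x^{2} - 15}{6 x^{4} + 51 x^{3} + 117 x^{2} + 24 x - 48}, which equals f(x).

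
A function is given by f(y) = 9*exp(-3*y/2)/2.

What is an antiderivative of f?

A first test for any F(y): its y-derivative must equal f(y) identically.
Check: d/dy[-3*exp(-3*y/2)] = 9*exp(-3*y/2)/2 = f(y).

An antiderivative is F(y) = -3*exp(-3*y/2).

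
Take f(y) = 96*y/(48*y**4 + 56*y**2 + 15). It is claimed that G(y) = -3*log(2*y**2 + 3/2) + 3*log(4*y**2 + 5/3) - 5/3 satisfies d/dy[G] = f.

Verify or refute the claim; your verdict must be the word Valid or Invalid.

Valid - the claim checks out under differentiation.

d/dy[G] = 96*y/(48*y**4 + 56*y**2 + 15)
This equals f(y) exactly, so the claim holds.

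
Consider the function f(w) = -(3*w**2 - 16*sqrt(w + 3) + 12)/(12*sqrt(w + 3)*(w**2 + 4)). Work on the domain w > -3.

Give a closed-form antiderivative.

Differentiate the proposed F(w) back; it has to land on f(w) exactly.
Check: d/dw[(-3*sqrt(w + 3) + 4*atan(w/2))/6] = (-3*w**2 + 16*sqrt(w + 3) - 12)/(12*w**2*sqrt(w + 3) + 48*sqrt(w + 3)), which equals f(w).

An antiderivative is F(w) = (-3*sqrt(w + 3) + 4*atan(w/2))/6.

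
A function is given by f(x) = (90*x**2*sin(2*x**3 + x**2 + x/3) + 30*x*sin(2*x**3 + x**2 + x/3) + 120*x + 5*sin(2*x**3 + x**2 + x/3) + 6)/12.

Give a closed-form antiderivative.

An antiderivative is F(x) = 5*x**2 + x/2 - 5*cos(2*x**3 + x**2 + x/3)/4.

A candidate is checked by its d/dx: the result must match f(x).
Check: d/dx[5*x**2 + x/2 - 5*cos(2*x**3 + x**2 + x/3)/4] = 15*x**2*sin(2*x**3 + x**2 + x/3)/2 + 5*x*sin(2*x**3 + x**2 + x/3)/2 + 10*x + 5*sin(2*x**3 + x**2 + x/3)/12 + 1/2, which equals f(x).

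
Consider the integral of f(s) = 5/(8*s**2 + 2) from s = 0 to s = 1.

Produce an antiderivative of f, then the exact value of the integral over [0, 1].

Any candidate F(s) must reproduce f(s) exactly when differentiated.
F(s) = 5*atan(2*s)/4 is an antiderivative of f.
Check: d/ds[5*atan(2*s)/4] = 5/(8*s**2 + 2) = f(s).
F(1) = 5*atan(2)/4; F(0) = 0.
Integral = F(1) - F(0) = 5*atan(2)/4.

Antiderivative: F(s) = 5*atan(2*s)/4; value = 5*atan(2)/4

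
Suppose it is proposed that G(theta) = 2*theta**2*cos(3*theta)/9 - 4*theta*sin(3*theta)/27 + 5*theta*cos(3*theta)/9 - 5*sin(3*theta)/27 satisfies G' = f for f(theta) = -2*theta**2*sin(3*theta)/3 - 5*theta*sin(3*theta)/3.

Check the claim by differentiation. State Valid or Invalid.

d/dtheta[G] = -2*theta**2*sin(3*theta)/3 - 5*theta*sin(3*theta)/3 - 4*sin(3*theta)/27
d/dtheta[G] - f(theta) = -4*sin(3*theta)/27 != 0.

Invalid: d/dtheta[G] - f = -4*sin(3*theta)/27, which is not 0.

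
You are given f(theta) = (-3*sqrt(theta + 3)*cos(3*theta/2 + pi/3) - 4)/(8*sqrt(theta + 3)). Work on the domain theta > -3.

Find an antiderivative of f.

Any candidate F(theta) must reproduce f(theta) exactly when differentiated.
Check: d/dtheta[-(4*sqrt(theta + 3) + sin(3*theta/2 + pi/3))/4] = (-3*sqrt(theta + 3)*cos(3*theta/2 + pi/3) - 4)/(8*sqrt(theta + 3)) = f(theta).

An antiderivative is F(theta) = -(4*sqrt(theta + 3) + sin(3*theta/2 + pi/3))/4.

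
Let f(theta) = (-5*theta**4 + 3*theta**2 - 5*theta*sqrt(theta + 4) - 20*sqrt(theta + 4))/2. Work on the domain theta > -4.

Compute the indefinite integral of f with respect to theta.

Any candidate F(theta) must reproduce f(theta) exactly when differentiated.
Check: d/dtheta[(-theta**5 + theta**3 - 2*(theta + 4)**(5/2))/2] = -5*theta**4/2 + 3*theta**2/2 - 5*theta*sqrt(theta + 4)/2 - 10*sqrt(theta + 4), which equals f(theta).

F(theta) = (-theta**5 + theta**3 - 2*(theta + 4)**(5/2))/2 + C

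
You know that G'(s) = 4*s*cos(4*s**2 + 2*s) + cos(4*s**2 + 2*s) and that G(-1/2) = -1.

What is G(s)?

G(s) = sin(4*s**2 + 2*s)/2 - 1

The substitution u = 4*s**2 + 2*s works: G'(s) is exactly (dG/du)*(du/ds) for that inner function.
A general antiderivative is sin(4*s**2 + 2*s)/2 + C.
The condition gives C = -1 - (0) = -1.
So G(s) = sin(4*s**2 + 2*s)/2 - 1.
Check: d/ds[sin(4*s**2 + 2*s)/2 - 1] = 4*s*cos(4*s**2 + 2*s) + cos(4*s**2 + 2*s) = G'(s).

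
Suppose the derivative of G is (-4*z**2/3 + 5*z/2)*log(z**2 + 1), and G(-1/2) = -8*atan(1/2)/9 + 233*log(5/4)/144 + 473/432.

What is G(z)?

G(z) = -4*z**3*log(z**2 + 1)/9 + 8*z**3/27 + 5*z**2*log(z**2 + 1)/4 - 5*z**2/4 - 8*z/9 + 5*log(z**2 + 1)/4 + 8*atan(z)/9 + 1

Since d/dz undoes antidifferentiation here, G(z) must give back the stated G'(z).
A general antiderivative is 8*z**3/27 - 5*z**2/4 - 8*z/9 + (-4*z**3/9 + 5*z**2/4)*log(z**2 + 1) + 5*log(z**2 + 1)/4 + 8*atan(z)/9 + C.
The condition gives C = -8*atan(1/2)/9 + 233*log(5/4)/144 + 473/432 - (-8*atan(1/2)/9 + 41/432 + 233*log(5/4)/144) = 1.
So G(z) = -4*z**3*log(z**2 + 1)/9 + 8*z**3/27 + 5*z**2*log(z**2 + 1)/4 - 5*z**2/4 - 8*z/9 + 5*log(z**2 + 1)/4 + 8*atan(z)/9 + 1.
Check: d/dz[-4*z**3*log(z**2 + 1)/9 + 8*z**3/27 + 5*z**2*log(z**2 + 1)/4 - 5*z**2/4 - 8*z/9 + 5*log(z**2 + 1)/4 + 8*atan(z)/9 + 1] = -4*z**2*log(z**2 + 1)/3 + 5*z*log(z**2 + 1)/2, which equals G'(z).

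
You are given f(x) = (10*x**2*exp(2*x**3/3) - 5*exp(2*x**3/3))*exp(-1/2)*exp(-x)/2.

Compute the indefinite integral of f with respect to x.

F(x) = 5*exp(2*x**3/3 - x - 1/2)/2 + C

The substitution u = 2*x**3/3 - x - 1/2 works: f is exactly (dF/du)*(du/dx) for that inner function.
Check: d/dx[5*exp(2*x**3/3 - x - 1/2)/2] = (10*x**2 - 5)*exp(-1/2)*exp(-x)*exp(2*x**3/3)/2, which equals f(x).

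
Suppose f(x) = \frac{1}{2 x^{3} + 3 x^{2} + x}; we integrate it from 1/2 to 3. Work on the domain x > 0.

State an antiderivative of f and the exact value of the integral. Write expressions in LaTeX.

The denominator factors as x \left(x + 1\right) \left(2 x + 1\right); partial fractions split f into directly integrable pieces: - \frac{4}{2 x + 1} + \frac{1}{x + 1} + \frac{1}{x}.
F(x) = - 2 \log{\left(2 x + 1 \right)} + \log{\left(x^{2} + x \right)} is an antiderivative of f.
Check: d/dx[- 2 \log{\left(2 x + 1 \right)} + \log{\left(x^{2} + x \right)}] = \frac{1}{2 x^{3} + 3 x^{2} + x} = f(x).
F(3) = - 2 \log{\left(7 \right)} + \log{\left(12 \right)}; F(1/2) = - 2 \log{\left(2 \right)} + \log{\left(\frac{3}{4} \right)}.
Integral = F(3) - F(1/2) = - 2 \log{\left(7 \right)} - \log{\left(\frac{3}{4} \right)} + 2 \log{\left(2 \right)} + \log{\left(12 \right)}.

Antiderivative: F(x) = - 2 \log{\left(2 x + 1 \right)} + \log{\left(x^{2} + x \right)}; value = - 2 \log{\left(7 \right)} - \log{\left(\frac{3}{4} \right)} + 2 \log{\left(2 \right)} + \log{\left(12 \right)}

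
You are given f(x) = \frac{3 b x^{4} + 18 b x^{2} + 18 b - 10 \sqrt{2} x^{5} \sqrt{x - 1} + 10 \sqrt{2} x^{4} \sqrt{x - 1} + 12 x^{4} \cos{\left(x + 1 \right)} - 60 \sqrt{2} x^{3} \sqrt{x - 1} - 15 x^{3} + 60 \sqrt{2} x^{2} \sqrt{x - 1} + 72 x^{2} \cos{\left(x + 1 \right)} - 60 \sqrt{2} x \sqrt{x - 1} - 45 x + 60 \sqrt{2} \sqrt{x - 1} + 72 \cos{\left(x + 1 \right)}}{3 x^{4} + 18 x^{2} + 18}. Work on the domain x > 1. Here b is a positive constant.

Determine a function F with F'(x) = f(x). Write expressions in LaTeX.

Any candidate F(x) must reproduce f(x) exactly when differentiated.
Check: d/dx[- \frac{- 12 b x + 16 \sqrt{2} x^{2} \sqrt{x - 1} - 32 \sqrt{2} x \sqrt{x - 1} + 16 \sqrt{2} \sqrt{x - 1} + 15 \log{\left(\frac{2 x^{4}}{3} + 4 x^{2} + 4 \right)} - 48 \sin{\left(x + 1 \right)}}{12}] = \frac{3 b x^{4} \sqrt{x - 1} + 18 b x^{2} \sqrt{x - 1} + 18 b \sqrt{x - 1} - 10 \sqrt{2} x^{6} + 20 \sqrt{2} x^{5} + 12 x^{4} \sqrt{x - 1} \cos{\left(x + 1 \right)} - 70 \sqrt{2} x^{4} - 15 x^{3} \sqrt{x - 1} + 120 \sqrt{2} x^{3} + 72 x^{2} \sqrt{x - 1} \cos{\left(x + 1 \right)} - 120 \sqrt{2} x^{2} - 45 x \sqrt{x - 1} + 120 \sqrt{2} x + 72 \sqrt{x - 1} \cos{\left(x + 1 \right)} - 60 \sqrt{2}}{3 x^{4} \sqrt{x - 1} + 18 x^{2} \sqrt{x - 1} + 18 \sqrt{x - 1}}, which equals f(x).

An antiderivative is F(x) = - \frac{- 12 b x + 16 \sqrt{2} x^{2} \sqrt{x - 1} - 32 \sqrt{2} x \sqrt{x - 1} + 16 \sqrt{2} \sqrt{x - 1} + 15 \log{\left(\frac{2 x^{4}}{3} + 4 x^{2} + 4 \right)} - 48 \sin{\left(x + 1 \right)}}{12}.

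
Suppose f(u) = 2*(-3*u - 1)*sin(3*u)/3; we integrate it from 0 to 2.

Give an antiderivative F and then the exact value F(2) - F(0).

A candidate is checked by its d/du: the result must match f(u).
F(u) = 2*(3*u*cos(3*u) - sin(3*u) + cos(3*u))/9 is an antiderivative of f.
Check: d/du[2*(3*u*cos(3*u) - sin(3*u) + cos(3*u))/9] = -2*u*sin(3*u) - 2*sin(3*u)/3, which equals f(u).
F(2) = -2*sin(6)/9 + 14*cos(6)/9; F(0) = 2/9.
Integral = F(2) - F(0) = -2/9 - 2*sin(6)/9 + 14*cos(6)/9.

Antiderivative: F(u) = 2*(3*u*cos(3*u) - sin(3*u) + cos(3*u))/9; value = -2/9 - 2*sin(6)/9 + 14*cos(6)/9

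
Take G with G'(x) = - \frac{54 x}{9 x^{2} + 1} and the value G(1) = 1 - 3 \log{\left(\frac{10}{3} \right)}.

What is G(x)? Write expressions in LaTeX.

G(x) = 1 - 3 \log{\left(3 x^{2} + \frac{1}{3} \right)}

The substitution u = 3 x^{2} + \frac{1}{3} works: G'(x) is exactly (dG/du)*(du/dx) for that inner function.
A general antiderivative is - 3 \log{\left(3 x^{2} + \frac{1}{3} \right)} + C.
The condition gives C = 1 - 3 \log{\left(\frac{10}{3} \right)} - (- 3 \log{\left(\frac{10}{3} \right)}) = 1.
So G(x) = 1 - 3 \log{\left(3 x^{2} + \frac{1}{3} \right)}.
Check: d/dx[1 - 3 \log{\left(3 x^{2} + \frac{1}{3} \right)}] = - \frac{54 x}{9 x^{2} + 1} = G'(x).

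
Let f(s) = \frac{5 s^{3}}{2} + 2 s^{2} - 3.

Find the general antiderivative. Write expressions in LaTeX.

F(s) = \frac{5 s^{4}}{8} + \frac{2 s^{3}}{3} - 3 s + C

Integrate term by term and add the pieces.
Check: d/ds[\frac{5 s^{4}}{8} + \frac{2 s^{3}}{3} - 3 s] = \frac{5 s^{3}}{2} + 2 s^{2} - 3 = f(s).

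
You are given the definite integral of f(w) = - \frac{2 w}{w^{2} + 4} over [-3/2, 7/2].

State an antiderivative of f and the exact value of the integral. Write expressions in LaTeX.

f matches the chain-rule pattern g'(h)*h' with inner function h(w) = \frac{w^{2}}{2} + 2; substituting u = h(w) collapses the integral.
F(w) = - \log{\left(\frac{w^{2}}{2} + 2 \right)} is an antiderivative of f.
Check: d/dw[- \log{\left(\frac{w^{2}}{2} + 2 \right)}] = - \frac{2 w}{w^{2} + 4} = f(w).
F(7/2) = - \log{\left(\frac{65}{8} \right)}; F(-3/2) = - \log{\left(\frac{25}{8} \right)}.
Integral = F(7/2) - F(-3/2) = - \log{\left(\frac{65}{8} \right)} + \log{\left(\frac{25}{8} \right)}.

Antiderivative: F(w) = - \log{\left(\frac{w^{2}}{2} + 2 \right)}; value = - \log{\left(\frac{65}{8} \right)} + \log{\left(\frac{25}{8} \right)}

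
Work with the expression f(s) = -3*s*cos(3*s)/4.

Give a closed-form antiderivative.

An antiderivative is F(s) = -(3*s*sin(3*s) + cos(3*s))/12.

Recover f(s) by differentiating a candidate F(s); any mismatch rules it out.
Check: d/ds[-(3*s*sin(3*s) + cos(3*s))/12] = -3*s*cos(3*s)/4 = f(s).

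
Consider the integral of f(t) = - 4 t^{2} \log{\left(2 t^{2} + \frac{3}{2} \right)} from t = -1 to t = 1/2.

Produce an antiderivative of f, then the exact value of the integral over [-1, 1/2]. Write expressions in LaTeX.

Antiderivative: F(t) = - \frac{12 t^{3} \log{\left(2 t^{2} + \frac{3}{2} \right)} - 8 t^{3} + 18 t - 9 \sqrt{3} \operatorname{atan}{\left(\frac{2 \sqrt{3} t}{3} \right)}}{9}; value = -2 - \frac{4 \log{\left(\frac{7}{2} \right)}}{3} - \frac{\log{\left(2 \right)}}{6} + \frac{\sqrt{3} \pi}{6} + \sqrt{3} \operatorname{atan}{\left(\frac{2 \sqrt{3}}{3} \right)}

An antiderivative F(t) passes only if d/dt[F] lands on f(t) exactly.
F(t) = - \frac{12 t^{3} \log{\left(2 t^{2} + \frac{3}{2} \right)} - 8 t^{3} + 18 t - 9 \sqrt{3} \operatorname{atan}{\left(\frac{2 \sqrt{3} t}{3} \right)}}{9} is an antiderivative of f.
Check: d/dt[- \frac{12 t^{3} \log{\left(2 t^{2} + \frac{3}{2} \right)} - 8 t^{3} + 18 t - 9 \sqrt{3} \operatorname{atan}{\left(\frac{2 \sqrt{3} t}{3} \right)}}{9}] = - 4 t^{2} \log{\left(2 t^{2} + \frac{3}{2} \right)} = f(t).
F(1/2) = - \frac{8}{9} - \frac{\log{\left(2 \right)}}{6} + \frac{\sqrt{3} \pi}{6}; F(-1) = - \sqrt{3} \operatorname{atan}{\left(\frac{2 \sqrt{3}}{3} \right)} + \frac{10}{9} + \frac{4 \log{\left(\frac{7}{2} \right)}}{3}.
Integral = F(1/2) - F(-1) = -2 - \frac{4 \log{\left(\frac{7}{2} \right)}}{3} - \frac{\log{\left(2 \right)}}{6} + \frac{\sqrt{3} \pi}{6} + \sqrt{3} \operatorname{atan}{\left(\frac{2 \sqrt{3}}{3} \right)}.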